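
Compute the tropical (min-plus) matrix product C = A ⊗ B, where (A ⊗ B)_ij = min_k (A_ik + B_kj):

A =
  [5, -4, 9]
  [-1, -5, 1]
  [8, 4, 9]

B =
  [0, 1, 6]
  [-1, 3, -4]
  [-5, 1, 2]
A ⊗ B =
  [-5, -1, -8]
  [-6, -2, -9]
  [3, 7, 0]

Apply the min-plus product entry-by-entry:
  C[0][0] = min over k of (A[0][0] + B[0][0] = 5 + 0 = 5, A[0][1] + B[1][0] = -4 + -1 = -5, A[0][2] + B[2][0] = 9 + -5 = 4) = -5 (attained at k = 1)
  C[0][1] = min over k of (A[0][0] + B[0][1] = 5 + 1 = 6, A[0][1] + B[1][1] = -4 + 3 = -1, A[0][2] + B[2][1] = 9 + 1 = 10) = -1 (attained at k = 1)
  C[0][2] = min over k of (A[0][0] + B[0][2] = 5 + 6 = 11, A[0][1] + B[1][2] = -4 + -4 = -8, A[0][2] + B[2][2] = 9 + 2 = 11) = -8 (attained at k = 1)
  C[1][0] = min over k of (A[1][0] + B[0][0] = -1 + 0 = -1, A[1][1] + B[1][0] = -5 + -1 = -6, A[1][2] + B[2][0] = 1 + -5 = -4) = -6 (attained at k = 1)
  C[1][1] = min over k of (A[1][0] + B[0][1] = -1 + 1 = 0, A[1][1] + B[1][1] = -5 + 3 = -2, A[1][2] + B[2][1] = 1 + 1 = 2) = -2 (attained at k = 1)
  C[1][2] = min over k of (A[1][0] + B[0][2] = -1 + 6 = 5, A[1][1] + B[1][2] = -5 + -4 = -9, A[1][2] + B[2][2] = 1 + 2 = 3) = -9 (attained at k = 1)
  C[2][0] = min over k of (A[2][0] + B[0][0] = 8 + 0 = 8, A[2][1] + B[1][0] = 4 + -1 = 3, A[2][2] + B[2][0] = 9 + -5 = 4) = 3 (attained at k = 1)
  C[2][1] = min over k of (A[2][0] + B[0][1] = 8 + 1 = 9, A[2][1] + B[1][1] = 4 + 3 = 7, A[2][2] + B[2][1] = 9 + 1 = 10) = 7 (attained at k = 1)
  C[2][2] = min over k of (A[2][0] + B[0][2] = 8 + 6 = 14, A[2][1] + B[1][2] = 4 + -4 = 0, A[2][2] + B[2][2] = 9 + 2 = 11) = 0 (attained at k = 1)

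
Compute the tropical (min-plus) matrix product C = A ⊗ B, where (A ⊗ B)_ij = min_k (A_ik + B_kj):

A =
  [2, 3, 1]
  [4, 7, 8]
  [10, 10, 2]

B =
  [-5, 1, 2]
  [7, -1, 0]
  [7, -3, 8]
A ⊗ B =
  [-3, -2, 3]
  [-1, 5, 6]
  [5, -1, 10]

Apply the min-plus product entry-by-entry:
  C[0][0] = min over k of (A[0][0] + B[0][0] = 2 + -5 = -3, A[0][1] + B[1][0] = 3 + 7 = 10, A[0][2] + B[2][0] = 1 + 7 = 8) = -3 (attained at k = 0)
  C[0][1] = min over k of (A[0][0] + B[0][1] = 2 + 1 = 3, A[0][1] + B[1][1] = 3 + -1 = 2, A[0][2] + B[2][1] = 1 + -3 = -2) = -2 (attained at k = 2)
  C[0][2] = min over k of (A[0][0] + B[0][2] = 2 + 2 = 4, A[0][1] + B[1][2] = 3 + 0 = 3, A[0][2] + B[2][2] = 1 + 8 = 9) = 3 (attained at k = 1)
  C[1][0] = min over k of (A[1][0] + B[0][0] = 4 + -5 = -1, A[1][1] + B[1][0] = 7 + 7 = 14, A[1][2] + B[2][0] = 8 + 7 = 15) = -1 (attained at k = 0)
  C[1][1] = min over k of (A[1][0] + B[0][1] = 4 + 1 = 5, A[1][1] + B[1][1] = 7 + -1 = 6, A[1][2] + B[2][1] = 8 + -3 = 5) = 5 (attained at k = 0)
  C[1][2] = min over k of (A[1][0] + B[0][2] = 4 + 2 = 6, A[1][1] + B[1][2] = 7 + 0 = 7, A[1][2] + B[2][2] = 8 + 8 = 16) = 6 (attained at k = 0)
  C[2][0] = min over k of (A[2][0] + B[0][0] = 10 + -5 = 5, A[2][1] + B[1][0] = 10 + 7 = 17, A[2][2] + B[2][0] = 2 + 7 = 9) = 5 (attained at k = 0)
  C[2][1] = min over k of (A[2][0] + B[0][1] = 10 + 1 = 11, A[2][1] + B[1][1] = 10 + -1 = 9, A[2][2] + B[2][1] = 2 + -3 = -1) = -1 (attained at k = 2)
  C[2][2] = min over k of (A[2][0] + B[0][2] = 10 + 2 = 12, A[2][1] + B[1][2] = 10 + 0 = 10, A[2][2] + B[2][2] = 2 + 8 = 10) = 10 (attained at k = 1)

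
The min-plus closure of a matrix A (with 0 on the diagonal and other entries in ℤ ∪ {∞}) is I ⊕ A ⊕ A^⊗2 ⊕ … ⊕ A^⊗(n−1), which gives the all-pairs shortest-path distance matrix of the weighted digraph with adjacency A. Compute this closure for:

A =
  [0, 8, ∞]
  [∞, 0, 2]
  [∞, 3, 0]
Closure =
  [0, 8, 10]
  [∞, 0, 2]
  [∞, 3, 0]

This is the Floyd-Warshall all-pairs shortest-path computation. For each intermediate vertex k = 0, 1, …, 2, update dist[i][j] ← min(dist[i][j], dist[i][k] + dist[k][j]). The final matrix gives, for each (i, j), the minimum total weight of any directed path from i to j (possibly empty when i = j).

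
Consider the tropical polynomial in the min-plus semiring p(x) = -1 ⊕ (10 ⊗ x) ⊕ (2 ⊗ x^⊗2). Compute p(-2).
p(-2) = -2

A tropical monomial a ⊗ x^⊗i evaluates to a + i · x. Evaluating each term at x = -2:
  Term 0 contributes -1 + 0 · -2 = -1
  Term 1 contributes 10 + 1 · -2 = 8
  Term 2 contributes 2 + 2 · -2 = -2
p(-2) = ⊕ of these = min[-1, 8, -2] = -2.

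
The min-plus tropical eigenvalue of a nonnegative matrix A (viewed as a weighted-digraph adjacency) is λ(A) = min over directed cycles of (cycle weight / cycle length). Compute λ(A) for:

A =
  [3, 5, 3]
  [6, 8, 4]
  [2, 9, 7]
λ(A) = 5/2

Enumerate directed cycles and compute their means (weight / length). Sample:
  cycle 0 → 0: weight = 3, length = 1, mean = 3/1 ≈ 3.000
  cycle 1 → 1: weight = 8, length = 1, mean = 8/1 ≈ 8.000
  cycle 2 → 2: weight = 7, length = 1, mean = 7/1 ≈ 7.000
  cycle 0 → 1 → 0: weight = 11, length = 2, mean = 11/2 ≈ 5.500
  cycle 0 → 2 → 0: weight = 5, length = 2, mean = 5/2 ≈ 2.500
  cycle 1 → 0 → 1: weight = 11, length = 2, mean = 11/2 ≈ 5.500
Minimum mean = 2.500, attained e.g. along the cycle 0 → 2 → 0 with weight 5 and length 2. So λ(A) = 5/2 = 5/2.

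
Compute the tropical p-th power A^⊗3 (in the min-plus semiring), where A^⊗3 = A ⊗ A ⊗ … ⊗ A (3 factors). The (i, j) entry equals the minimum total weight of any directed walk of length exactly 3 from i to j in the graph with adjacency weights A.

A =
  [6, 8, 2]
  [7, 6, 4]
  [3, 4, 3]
A^⊗3 =
  [8, 9, 7]
  [10, 11, 9]
  [8, 9, 8]

Each entry (A^⊗3)_ij equals the minimum over all length-3 walks i = v_0 → v_1 → … → v_3 = j of Σ_t A[v_t][v_{t+1}]. For example, for (i, j) = (0, 2) we minimise over 9 possible intermediate vertex sequences; the minimum is 7, attained along the walk 0 → 2 → 0 → 2.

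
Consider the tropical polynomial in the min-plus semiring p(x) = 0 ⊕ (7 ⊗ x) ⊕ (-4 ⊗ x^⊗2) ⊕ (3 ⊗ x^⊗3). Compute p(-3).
p(-3) = -10

A tropical monomial a ⊗ x^⊗i evaluates to a + i · x. Evaluating each term at x = -3:
  Term 0 contributes 0 + 0 · -3 = 0
  Term 1 contributes 7 + 1 · -3 = 4
  Term 2 contributes -4 + 2 · -3 = -10
  Term 3 contributes 3 + 3 · -3 = -6
p(-3) = ⊕ of these = min[0, 4, -10, -6] = -10.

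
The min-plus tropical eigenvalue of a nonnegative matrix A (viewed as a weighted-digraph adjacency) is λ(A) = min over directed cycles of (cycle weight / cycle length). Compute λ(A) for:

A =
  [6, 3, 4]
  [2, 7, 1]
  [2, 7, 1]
λ(A) = 1

Enumerate directed cycles and compute their means (weight / length). Sample:
  cycle 0 → 0: weight = 6, length = 1, mean = 6/1 ≈ 6.000
  cycle 1 → 1: weight = 7, length = 1, mean = 7/1 ≈ 7.000
  cycle 2 → 2: weight = 1, length = 1, mean = 1/1 ≈ 1.000
  cycle 0 → 1 → 0: weight = 5, length = 2, mean = 5/2 ≈ 2.500
  cycle 0 → 2 → 0: weight = 6, length = 2, mean = 6/2 ≈ 3.000
  cycle 1 → 0 → 1: weight = 5, length = 2, mean = 5/2 ≈ 2.500
Minimum mean = 1.000, attained e.g. along the cycle 2 → 2 with weight 1 and length 1. So λ(A) = 1/1 = 1.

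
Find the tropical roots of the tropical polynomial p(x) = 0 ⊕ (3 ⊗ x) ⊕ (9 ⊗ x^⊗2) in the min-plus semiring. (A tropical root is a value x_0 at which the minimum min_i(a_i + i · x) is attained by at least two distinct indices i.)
Roots: {-6, -3}

Each tropical root is a break point of the lower envelope of the lines y = a_i + i · x (there are 3 lines, with slopes 0, 1, ..., 2). Only the lines that attain the minimum somewhere contribute to roots; other lines are dominated. Here the surviving (envelope) indices are i = 2, i = 1, i = 0.
Intersections between consecutive envelope lines give the roots: for adjacent envelope indices i < j the intersection is x = (a_i − a_j) / (j − i). Reading off the sorted break points: {-6, -3}.
Verification: at each break x_0, at least two indices attain the minimum of min_i(a_i + i · x_0).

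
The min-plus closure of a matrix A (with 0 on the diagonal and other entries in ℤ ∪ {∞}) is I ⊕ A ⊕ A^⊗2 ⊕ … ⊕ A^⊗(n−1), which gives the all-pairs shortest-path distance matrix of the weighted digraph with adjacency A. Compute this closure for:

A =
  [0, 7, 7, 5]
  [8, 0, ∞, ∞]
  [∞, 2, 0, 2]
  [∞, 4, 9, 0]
Closure =
  [0, 7, 7, 5]
  [8, 0, 15, 13]
  [10, 2, 0, 2]
  [12, 4, 9, 0]

This is the Floyd-Warshall all-pairs shortest-path computation. For each intermediate vertex k = 0, 1, …, 3, update dist[i][j] ← min(dist[i][j], dist[i][k] + dist[k][j]). The final matrix gives, for each (i, j), the minimum total weight of any directed path from i to j (possibly empty when i = j).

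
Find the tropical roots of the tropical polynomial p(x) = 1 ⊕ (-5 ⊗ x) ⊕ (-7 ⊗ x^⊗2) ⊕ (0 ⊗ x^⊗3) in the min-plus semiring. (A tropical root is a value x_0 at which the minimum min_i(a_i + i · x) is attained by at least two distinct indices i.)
Roots: {-7, 2, 6}

Each tropical root is a break point of the lower envelope of the lines y = a_i + i · x (there are 4 lines, with slopes 0, 1, ..., 3). Only the lines that attain the minimum somewhere contribute to roots; other lines are dominated. Here the surviving (envelope) indices are i = 3, i = 2, i = 1, i = 0.
Intersections between consecutive envelope lines give the roots: for adjacent envelope indices i < j the intersection is x = (a_i − a_j) / (j − i). Reading off the sorted break points: {-7, 2, 6}.
Verification: at each break x_0, at least two indices attain the minimum of min_i(a_i + i · x_0).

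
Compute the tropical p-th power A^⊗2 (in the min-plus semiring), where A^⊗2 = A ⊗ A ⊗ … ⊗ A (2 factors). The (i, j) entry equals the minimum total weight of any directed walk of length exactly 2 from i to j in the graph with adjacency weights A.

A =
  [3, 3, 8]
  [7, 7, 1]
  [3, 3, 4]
A^⊗2 =
  [6, 6, 4]
  [4, 4, 5]
  [6, 6, 4]

Each entry (A^⊗2)_ij equals the minimum over all length-2 walks i = v_0 → v_1 → … → v_2 = j of Σ_t A[v_t][v_{t+1}]. For example, for (i, j) = (0, 2) we minimise over 3 possible intermediate vertex sequences; the minimum is 4, attained along the walk 0 → 1 → 2.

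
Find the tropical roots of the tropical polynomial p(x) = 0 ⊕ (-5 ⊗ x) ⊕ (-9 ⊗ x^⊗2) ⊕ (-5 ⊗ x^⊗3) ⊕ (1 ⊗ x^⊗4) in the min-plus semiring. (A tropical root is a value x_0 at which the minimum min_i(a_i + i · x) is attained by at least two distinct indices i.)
Roots: {-6, -4, 4, 5}

Each tropical root is a break point of the lower envelope of the lines y = a_i + i · x (there are 5 lines, with slopes 0, 1, ..., 4). Only the lines that attain the minimum somewhere contribute to roots; other lines are dominated. Here the surviving (envelope) indices are i = 4, i = 3, i = 2, i = 1, i = 0.
Intersections between consecutive envelope lines give the roots: for adjacent envelope indices i < j the intersection is x = (a_i − a_j) / (j − i). Reading off the sorted break points: {-6, -4, 4, 5}.
Verification: at each break x_0, at least two indices attain the minimum of min_i(a_i + i · x_0).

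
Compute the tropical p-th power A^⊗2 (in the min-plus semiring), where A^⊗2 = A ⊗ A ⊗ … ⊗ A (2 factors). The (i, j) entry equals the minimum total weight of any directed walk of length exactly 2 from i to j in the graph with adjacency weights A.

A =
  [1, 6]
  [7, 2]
A^⊗2 =
  [2, 7]
  [8, 4]

Each entry (A^⊗2)_ij equals the minimum over all length-2 walks i = v_0 → v_1 → … → v_2 = j of Σ_t A[v_t][v_{t+1}]. For example, for (i, j) = (0, 1) we minimise over 2 possible intermediate vertex sequences; the minimum is 7, attained along the walk 0 → 0 → 1.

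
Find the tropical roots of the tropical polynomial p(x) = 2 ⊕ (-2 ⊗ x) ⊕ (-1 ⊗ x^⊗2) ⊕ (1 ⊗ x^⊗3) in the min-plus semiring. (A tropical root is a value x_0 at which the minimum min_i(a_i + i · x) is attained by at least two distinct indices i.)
Roots: {-2, -1, 4}

Each tropical root is a break point of the lower envelope of the lines y = a_i + i · x (there are 4 lines, with slopes 0, 1, ..., 3). Only the lines that attain the minimum somewhere contribute to roots; other lines are dominated. Here the surviving (envelope) indices are i = 3, i = 2, i = 1, i = 0.
Intersections between consecutive envelope lines give the roots: for adjacent envelope indices i < j the intersection is x = (a_i − a_j) / (j − i). Reading off the sorted break points: {-2, -1, 4}.
Verification: at each break x_0, at least two indices attain the minimum of min_i(a_i + i · x_0).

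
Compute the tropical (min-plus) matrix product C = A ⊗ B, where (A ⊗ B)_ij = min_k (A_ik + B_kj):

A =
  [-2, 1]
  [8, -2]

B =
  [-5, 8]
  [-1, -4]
A ⊗ B =
  [-7, -3]
  [-3, -6]

Apply the min-plus product entry-by-entry:
  C[0][0] = min over k of (A[0][0] + B[0][0] = -2 + -5 = -7, A[0][1] + B[1][0] = 1 + -1 = 0) = -7 (attained at k = 0)
  C[0][1] = min over k of (A[0][0] + B[0][1] = -2 + 8 = 6, A[0][1] + B[1][1] = 1 + -4 = -3) = -3 (attained at k = 1)
  C[1][0] = min over k of (A[1][0] + B[0][0] = 8 + -5 = 3, A[1][1] + B[1][0] = -2 + -1 = -3) = -3 (attained at k = 1)
  C[1][1] = min over k of (A[1][0] + B[0][1] = 8 + 8 = 16, A[1][1] + B[1][1] = -2 + -4 = -6) = -6 (attained at k = 1)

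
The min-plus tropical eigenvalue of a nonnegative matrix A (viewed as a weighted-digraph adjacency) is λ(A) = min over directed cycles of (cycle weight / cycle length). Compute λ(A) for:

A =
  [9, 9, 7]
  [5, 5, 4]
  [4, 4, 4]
λ(A) = 4

Enumerate directed cycles and compute their means (weight / length). Sample:
  cycle 0 → 0: weight = 9, length = 1, mean = 9/1 ≈ 9.000
  cycle 1 → 1: weight = 5, length = 1, mean = 5/1 ≈ 5.000
  cycle 2 → 2: weight = 4, length = 1, mean = 4/1 ≈ 4.000
  cycle 0 → 1 → 0: weight = 14, length = 2, mean = 14/2 ≈ 7.000
  cycle 0 → 2 → 0: weight = 11, length = 2, mean = 11/2 ≈ 5.500
  cycle 1 → 0 → 1: weight = 14, length = 2, mean = 14/2 ≈ 7.000
Minimum mean = 4.000, attained e.g. along the cycle 2 → 2 with weight 4 and length 1. So λ(A) = 4/1 = 4.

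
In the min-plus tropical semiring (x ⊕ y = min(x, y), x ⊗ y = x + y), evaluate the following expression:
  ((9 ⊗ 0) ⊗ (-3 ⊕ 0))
((9 ⊗ 0) ⊗ (-3 ⊕ 0)) = 6

Expand innermost to outermost. Recall ⊕ takes the minimum of its arguments and ⊗ takes their sum. Working out the expression ((9 ⊗ 0) ⊗ (-3 ⊕ 0)) gives 6.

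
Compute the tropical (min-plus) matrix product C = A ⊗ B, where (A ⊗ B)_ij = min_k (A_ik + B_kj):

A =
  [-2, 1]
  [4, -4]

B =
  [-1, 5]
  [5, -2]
A ⊗ B =
  [-3, -1]
  [1, -6]

Apply the min-plus product entry-by-entry:
  C[0][0] = min over k of (A[0][0] + B[0][0] = -2 + -1 = -3, A[0][1] + B[1][0] = 1 + 5 = 6) = -3 (attained at k = 0)
  C[0][1] = min over k of (A[0][0] + B[0][1] = -2 + 5 = 3, A[0][1] + B[1][1] = 1 + -2 = -1) = -1 (attained at k = 1)
  C[1][0] = min over k of (A[1][0] + B[0][0] = 4 + -1 = 3, A[1][1] + B[1][0] = -4 + 5 = 1) = 1 (attained at k = 1)
  C[1][1] = min over k of (A[1][0] + B[0][1] = 4 + 5 = 9, A[1][1] + B[1][1] = -4 + -2 = -6) = -6 (attained at k = 1)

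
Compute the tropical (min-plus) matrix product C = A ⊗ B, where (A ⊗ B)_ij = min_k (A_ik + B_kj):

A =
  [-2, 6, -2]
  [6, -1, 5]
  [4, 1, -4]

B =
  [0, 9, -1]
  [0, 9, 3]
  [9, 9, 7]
A ⊗ B =
  [-2, 7, -3]
  [-1, 8, 2]
  [1, 5, 3]

Apply the min-plus product entry-by-entry:
  C[0][0] = min over k of (A[0][0] + B[0][0] = -2 + 0 = -2, A[0][1] + B[1][0] = 6 + 0 = 6, A[0][2] + B[2][0] = -2 + 9 = 7) = -2 (attained at k = 0)
  C[0][1] = min over k of (A[0][0] + B[0][1] = -2 + 9 = 7, A[0][1] + B[1][1] = 6 + 9 = 15, A[0][2] + B[2][1] = -2 + 9 = 7) = 7 (attained at k = 0)
  C[0][2] = min over k of (A[0][0] + B[0][2] = -2 + -1 = -3, A[0][1] + B[1][2] = 6 + 3 = 9, A[0][2] + B[2][2] = -2 + 7 = 5) = -3 (attained at k = 0)
  C[1][0] = min over k of (A[1][0] + B[0][0] = 6 + 0 = 6, A[1][1] + B[1][0] = -1 + 0 = -1, A[1][2] + B[2][0] = 5 + 9 = 14) = -1 (attained at k = 1)
  C[1][1] = min over k of (A[1][0] + B[0][1] = 6 + 9 = 15, A[1][1] + B[1][1] = -1 + 9 = 8, A[1][2] + B[2][1] = 5 + 9 = 14) = 8 (attained at k = 1)
  C[1][2] = min over k of (A[1][0] + B[0][2] = 6 + -1 = 5, A[1][1] + B[1][2] = -1 + 3 = 2, A[1][2] + B[2][2] = 5 + 7 = 12) = 2 (attained at k = 1)
  C[2][0] = min over k of (A[2][0] + B[0][0] = 4 + 0 = 4, A[2][1] + B[1][0] = 1 + 0 = 1, A[2][2] + B[2][0] = -4 + 9 = 5) = 1 (attained at k = 1)
  C[2][1] = min over k of (A[2][0] + B[0][1] = 4 + 9 = 13, A[2][1] + B[1][1] = 1 + 9 = 10, A[2][2] + B[2][1] = -4 + 9 = 5) = 5 (attained at k = 2)
  C[2][2] = min over k of (A[2][0] + B[0][2] = 4 + -1 = 3, A[2][1] + B[1][2] = 1 + 3 = 4, A[2][2] + B[2][2] = -4 + 7 = 3) = 3 (attained at k = 0)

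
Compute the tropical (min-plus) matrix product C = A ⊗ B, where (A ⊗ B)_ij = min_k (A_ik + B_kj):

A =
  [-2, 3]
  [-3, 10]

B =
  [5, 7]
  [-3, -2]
A ⊗ B =
  [0, 1]
  [2, 4]

Apply the min-plus product entry-by-entry:
  C[0][0] = min over k of (A[0][0] + B[0][0] = -2 + 5 = 3, A[0][1] + B[1][0] = 3 + -3 = 0) = 0 (attained at k = 1)
  C[0][1] = min over k of (A[0][0] + B[0][1] = -2 + 7 = 5, A[0][1] + B[1][1] = 3 + -2 = 1) = 1 (attained at k = 1)
  C[1][0] = min over k of (A[1][0] + B[0][0] = -3 + 5 = 2, A[1][1] + B[1][0] = 10 + -3 = 7) = 2 (attained at k = 0)
  C[1][1] = min over k of (A[1][0] + B[0][1] = -3 + 7 = 4, A[1][1] + B[1][1] = 10 + -2 = 8) = 4 (attained at k = 0)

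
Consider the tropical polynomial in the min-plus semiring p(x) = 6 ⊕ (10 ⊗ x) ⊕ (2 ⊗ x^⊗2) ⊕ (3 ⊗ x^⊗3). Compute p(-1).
p(-1) = 0

A tropical monomial a ⊗ x^⊗i evaluates to a + i · x. Evaluating each term at x = -1:
  Term 0 contributes 6 + 0 · -1 = 6
  Term 1 contributes 10 + 1 · -1 = 9
  Term 2 contributes 2 + 2 · -1 = 0
  Term 3 contributes 3 + 3 · -1 = 0
p(-1) = ⊕ of these = min[6, 9, 0, 0] = 0.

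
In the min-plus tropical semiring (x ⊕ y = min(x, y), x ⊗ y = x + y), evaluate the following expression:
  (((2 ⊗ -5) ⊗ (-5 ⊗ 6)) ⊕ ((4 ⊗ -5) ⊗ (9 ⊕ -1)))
(((2 ⊗ -5) ⊗ (-5 ⊗ 6)) ⊕ ((4 ⊗ -5) ⊗ (9 ⊕ -1))) = -2

Expand innermost to outermost. Recall ⊕ takes the minimum of its arguments and ⊗ takes their sum. Working out the expression (((2 ⊗ -5) ⊗ (-5 ⊗ 6)) ⊕ ((4 ⊗ -5) ⊗ (9 ⊕ -1))) gives -2.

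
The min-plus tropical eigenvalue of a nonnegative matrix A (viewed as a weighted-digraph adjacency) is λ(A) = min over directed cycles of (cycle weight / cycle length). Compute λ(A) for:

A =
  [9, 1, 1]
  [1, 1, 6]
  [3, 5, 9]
λ(A) = 1

Enumerate directed cycles and compute their means (weight / length). Sample:
  cycle 0 → 0: weight = 9, length = 1, mean = 9/1 ≈ 9.000
  cycle 1 → 1: weight = 1, length = 1, mean = 1/1 ≈ 1.000
  cycle 2 → 2: weight = 9, length = 1, mean = 9/1 ≈ 9.000
  cycle 0 → 1 → 0: weight = 2, length = 2, mean = 2/2 ≈ 1.000
  cycle 0 → 2 → 0: weight = 4, length = 2, mean = 4/2 ≈ 2.000
  cycle 1 → 0 → 1: weight = 2, length = 2, mean = 2/2 ≈ 1.000
Minimum mean = 1.000, attained e.g. along the cycle 1 → 1 with weight 1 and length 1. So λ(A) = 1/1 = 1.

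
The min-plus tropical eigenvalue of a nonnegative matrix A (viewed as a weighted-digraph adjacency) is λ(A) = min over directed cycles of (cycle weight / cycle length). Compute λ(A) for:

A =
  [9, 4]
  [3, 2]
λ(A) = 2

Enumerate directed cycles and compute their means (weight / length). Sample:
  cycle 0 → 0: weight = 9, length = 1, mean = 9/1 ≈ 9.000
  cycle 1 → 1: weight = 2, length = 1, mean = 2/1 ≈ 2.000
  cycle 0 → 1 → 0: weight = 7, length = 2, mean = 7/2 ≈ 3.500
  cycle 1 → 0 → 1: weight = 7, length = 2, mean = 7/2 ≈ 3.500
Minimum mean = 2.000, attained e.g. along the cycle 1 → 1 with weight 2 and length 1. So λ(A) = 2/1 = 2.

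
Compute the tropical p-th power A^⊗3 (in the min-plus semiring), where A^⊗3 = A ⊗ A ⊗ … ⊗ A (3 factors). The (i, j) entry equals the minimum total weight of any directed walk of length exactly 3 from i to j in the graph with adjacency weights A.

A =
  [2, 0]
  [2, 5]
A^⊗3 =
  [4, 2]
  [4, 4]

Each entry (A^⊗3)_ij equals the minimum over all length-3 walks i = v_0 → v_1 → … → v_3 = j of Σ_t A[v_t][v_{t+1}]. For example, for (i, j) = (0, 1) we minimise over 4 possible intermediate vertex sequences; the minimum is 2, attained along the walk 0 → 1 → 0 → 1.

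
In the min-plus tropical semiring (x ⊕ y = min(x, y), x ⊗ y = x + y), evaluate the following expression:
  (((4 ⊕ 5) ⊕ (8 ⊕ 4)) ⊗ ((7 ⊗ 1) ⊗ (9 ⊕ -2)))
(((4 ⊕ 5) ⊕ (8 ⊕ 4)) ⊗ ((7 ⊗ 1) ⊗ (9 ⊕ -2))) = 10

Expand innermost to outermost. Recall ⊕ takes the minimum of its arguments and ⊗ takes their sum. Working out the expression (((4 ⊕ 5) ⊕ (8 ⊕ 4)) ⊗ ((7 ⊗ 1) ⊗ (9 ⊕ -2))) gives 10.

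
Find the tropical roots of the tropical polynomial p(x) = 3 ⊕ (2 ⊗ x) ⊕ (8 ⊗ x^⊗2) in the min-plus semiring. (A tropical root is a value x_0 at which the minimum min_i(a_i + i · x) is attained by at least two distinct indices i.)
Roots: {-6, 1}

Each tropical root is a break point of the lower envelope of the lines y = a_i + i · x (there are 3 lines, with slopes 0, 1, ..., 2). Only the lines that attain the minimum somewhere contribute to roots; other lines are dominated. Here the surviving (envelope) indices are i = 2, i = 1, i = 0.
Intersections between consecutive envelope lines give the roots: for adjacent envelope indices i < j the intersection is x = (a_i − a_j) / (j − i). Reading off the sorted break points: {-6, 1}.
Verification: at each break x_0, at least two indices attain the minimum of min_i(a_i + i · x_0).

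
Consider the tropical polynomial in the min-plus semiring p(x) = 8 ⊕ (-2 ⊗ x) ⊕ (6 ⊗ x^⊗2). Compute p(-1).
p(-1) = -3

A tropical monomial a ⊗ x^⊗i evaluates to a + i · x. Evaluating each term at x = -1:
  Term 0 contributes 8 + 0 · -1 = 8
  Term 1 contributes -2 + 1 · -1 = -3
  Term 2 contributes 6 + 2 · -1 = 4
p(-1) = ⊕ of these = min[8, -3, 4] = -3.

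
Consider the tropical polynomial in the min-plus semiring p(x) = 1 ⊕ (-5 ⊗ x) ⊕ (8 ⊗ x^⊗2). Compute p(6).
p(6) = 1

A tropical monomial a ⊗ x^⊗i evaluates to a + i · x. Evaluating each term at x = 6:
  Term 0 contributes 1 + 0 · 6 = 1
  Term 1 contributes -5 + 1 · 6 = 1
  Term 2 contributes 8 + 2 · 6 = 20
p(6) = ⊕ of these = min[1, 1, 20] = 1.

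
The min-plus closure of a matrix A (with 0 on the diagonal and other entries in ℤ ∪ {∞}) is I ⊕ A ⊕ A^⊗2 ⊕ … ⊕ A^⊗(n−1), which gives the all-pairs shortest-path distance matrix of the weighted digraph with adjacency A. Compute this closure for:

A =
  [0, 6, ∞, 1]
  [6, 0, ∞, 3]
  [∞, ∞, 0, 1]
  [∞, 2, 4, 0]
Closure =
  [0, 3, 5, 1]
  [6, 0, 7, 3]
  [9, 3, 0, 1]
  [8, 2, 4, 0]

This is the Floyd-Warshall all-pairs shortest-path computation. For each intermediate vertex k = 0, 1, …, 3, update dist[i][j] ← min(dist[i][j], dist[i][k] + dist[k][j]). The final matrix gives, for each (i, j), the minimum total weight of any directed path from i to j (possibly empty when i = j).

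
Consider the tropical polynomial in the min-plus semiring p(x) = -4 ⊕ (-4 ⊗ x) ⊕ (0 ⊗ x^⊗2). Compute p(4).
p(4) = -4

A tropical monomial a ⊗ x^⊗i evaluates to a + i · x. Evaluating each term at x = 4:
  Term 0 contributes -4 + 0 · 4 = -4
  Term 1 contributes -4 + 1 · 4 = 0
  Term 2 contributes 0 + 2 · 4 = 8
p(4) = ⊕ of these = min[-4, 0, 8] = -4.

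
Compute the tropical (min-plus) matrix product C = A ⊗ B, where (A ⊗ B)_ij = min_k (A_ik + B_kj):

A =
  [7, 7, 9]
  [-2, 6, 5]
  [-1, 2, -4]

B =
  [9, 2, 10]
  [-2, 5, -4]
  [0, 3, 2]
A ⊗ B =
  [5, 9, 3]
  [4, 0, 2]
  [-4, -1, -2]

Apply the min-plus product entry-by-entry:
  C[0][0] = min over k of (A[0][0] + B[0][0] = 7 + 9 = 16, A[0][1] + B[1][0] = 7 + -2 = 5, A[0][2] + B[2][0] = 9 + 0 = 9) = 5 (attained at k = 1)
  C[0][1] = min over k of (A[0][0] + B[0][1] = 7 + 2 = 9, A[0][1] + B[1][1] = 7 + 5 = 12, A[0][2] + B[2][1] = 9 + 3 = 12) = 9 (attained at k = 0)
  C[0][2] = min over k of (A[0][0] + B[0][2] = 7 + 10 = 17, A[0][1] + B[1][2] = 7 + -4 = 3, A[0][2] + B[2][2] = 9 + 2 = 11) = 3 (attained at k = 1)
  C[1][0] = min over k of (A[1][0] + B[0][0] = -2 + 9 = 7, A[1][1] + B[1][0] = 6 + -2 = 4, A[1][2] + B[2][0] = 5 + 0 = 5) = 4 (attained at k = 1)
  C[1][1] = min over k of (A[1][0] + B[0][1] = -2 + 2 = 0, A[1][1] + B[1][1] = 6 + 5 = 11, A[1][2] + B[2][1] = 5 + 3 = 8) = 0 (attained at k = 0)
  C[1][2] = min over k of (A[1][0] + B[0][2] = -2 + 10 = 8, A[1][1] + B[1][2] = 6 + -4 = 2, A[1][2] + B[2][2] = 5 + 2 = 7) = 2 (attained at k = 1)
  C[2][0] = min over k of (A[2][0] + B[0][0] = -1 + 9 = 8, A[2][1] + B[1][0] = 2 + -2 = 0, A[2][2] + B[2][0] = -4 + 0 = -4) = -4 (attained at k = 2)
  C[2][1] = min over k of (A[2][0] + B[0][1] = -1 + 2 = 1, A[2][1] + B[1][1] = 2 + 5 = 7, A[2][2] + B[2][1] = -4 + 3 = -1) = -1 (attained at k = 2)
  C[2][2] = min over k of (A[2][0] + B[0][2] = -1 + 10 = 9, A[2][1] + B[1][2] = 2 + -4 = -2, A[2][2] + B[2][2] = -4 + 2 = -2) = -2 (attained at k = 1)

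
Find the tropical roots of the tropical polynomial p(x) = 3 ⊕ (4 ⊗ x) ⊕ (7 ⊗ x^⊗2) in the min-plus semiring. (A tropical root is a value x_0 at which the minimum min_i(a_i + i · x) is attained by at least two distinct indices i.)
Roots: {-3, -1}

Each tropical root is a break point of the lower envelope of the lines y = a_i + i · x (there are 3 lines, with slopes 0, 1, ..., 2). Only the lines that attain the minimum somewhere contribute to roots; other lines are dominated. Here the surviving (envelope) indices are i = 2, i = 1, i = 0.
Intersections between consecutive envelope lines give the roots: for adjacent envelope indices i < j the intersection is x = (a_i − a_j) / (j − i). Reading off the sorted break points: {-3, -1}.
Verification: at each break x_0, at least two indices attain the minimum of min_i(a_i + i · x_0).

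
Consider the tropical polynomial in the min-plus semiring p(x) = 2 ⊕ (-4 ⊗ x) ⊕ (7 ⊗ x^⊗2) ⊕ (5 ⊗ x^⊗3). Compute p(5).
p(5) = 1

A tropical monomial a ⊗ x^⊗i evaluates to a + i · x. Evaluating each term at x = 5:
  Term 0 contributes 2 + 0 · 5 = 2
  Term 1 contributes -4 + 1 · 5 = 1
  Term 2 contributes 7 + 2 · 5 = 17
  Term 3 contributes 5 + 3 · 5 = 20
p(5) = ⊕ of these = min[2, 1, 17, 20] = 1.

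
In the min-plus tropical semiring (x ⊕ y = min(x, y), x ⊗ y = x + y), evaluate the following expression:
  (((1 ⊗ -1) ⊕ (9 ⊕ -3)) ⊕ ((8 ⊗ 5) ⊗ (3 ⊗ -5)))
(((1 ⊗ -1) ⊕ (9 ⊕ -3)) ⊕ ((8 ⊗ 5) ⊗ (3 ⊗ -5))) = -3

Expand innermost to outermost. Recall ⊕ takes the minimum of its arguments and ⊗ takes their sum. Working out the expression (((1 ⊗ -1) ⊕ (9 ⊕ -3)) ⊕ ((8 ⊗ 5) ⊗ (3 ⊗ -5))) gives -3.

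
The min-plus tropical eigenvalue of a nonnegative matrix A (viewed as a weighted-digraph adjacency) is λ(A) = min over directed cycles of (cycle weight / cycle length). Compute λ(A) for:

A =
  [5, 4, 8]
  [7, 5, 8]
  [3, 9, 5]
λ(A) = 5

Enumerate directed cycles and compute their means (weight / length). Sample:
  cycle 0 → 0: weight = 5, length = 1, mean = 5/1 ≈ 5.000
  cycle 1 → 1: weight = 5, length = 1, mean = 5/1 ≈ 5.000
  cycle 2 → 2: weight = 5, length = 1, mean = 5/1 ≈ 5.000
  cycle 0 → 1 → 0: weight = 11, length = 2, mean = 11/2 ≈ 5.500
  cycle 0 → 2 → 0: weight = 11, length = 2, mean = 11/2 ≈ 5.500
  cycle 1 → 0 → 1: weight = 11, length = 2, mean = 11/2 ≈ 5.500
Minimum mean = 5.000, attained e.g. along the cycle 0 → 0 with weight 5 and length 1. So λ(A) = 5/1 = 5.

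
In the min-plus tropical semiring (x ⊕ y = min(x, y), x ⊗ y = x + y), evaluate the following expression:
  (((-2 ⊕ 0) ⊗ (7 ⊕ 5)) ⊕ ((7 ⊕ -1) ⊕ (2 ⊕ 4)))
(((-2 ⊕ 0) ⊗ (7 ⊕ 5)) ⊕ ((7 ⊕ -1) ⊕ (2 ⊕ 4))) = -1

Expand innermost to outermost. Recall ⊕ takes the minimum of its arguments and ⊗ takes their sum. Working out the expression (((-2 ⊕ 0) ⊗ (7 ⊕ 5)) ⊕ ((7 ⊕ -1) ⊕ (2 ⊕ 4))) gives -1.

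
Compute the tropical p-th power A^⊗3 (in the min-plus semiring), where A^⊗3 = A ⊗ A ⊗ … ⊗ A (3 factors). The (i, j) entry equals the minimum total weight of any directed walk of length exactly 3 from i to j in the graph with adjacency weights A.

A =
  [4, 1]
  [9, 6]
A^⊗3 =
  [12, 9]
  [17, 14]

Each entry (A^⊗3)_ij equals the minimum over all length-3 walks i = v_0 → v_1 → … → v_3 = j of Σ_t A[v_t][v_{t+1}]. For example, for (i, j) = (0, 1) we minimise over 4 possible intermediate vertex sequences; the minimum is 9, attained along the walk 0 → 0 → 0 → 1.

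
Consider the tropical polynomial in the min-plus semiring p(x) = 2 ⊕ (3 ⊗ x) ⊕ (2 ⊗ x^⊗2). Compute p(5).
p(5) = 2

A tropical monomial a ⊗ x^⊗i evaluates to a + i · x. Evaluating each term at x = 5:
  Term 0 contributes 2 + 0 · 5 = 2
  Term 1 contributes 3 + 1 · 5 = 8
  Term 2 contributes 2 + 2 · 5 = 12
p(5) = ⊕ of these = min[2, 8, 12] = 2.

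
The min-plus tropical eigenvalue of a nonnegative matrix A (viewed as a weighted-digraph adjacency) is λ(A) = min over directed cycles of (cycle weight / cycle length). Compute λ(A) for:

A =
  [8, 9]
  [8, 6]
λ(A) = 6

Enumerate directed cycles and compute their means (weight / length). Sample:
  cycle 0 → 0: weight = 8, length = 1, mean = 8/1 ≈ 8.000
  cycle 1 → 1: weight = 6, length = 1, mean = 6/1 ≈ 6.000
  cycle 0 → 1 → 0: weight = 17, length = 2, mean = 17/2 ≈ 8.500
  cycle 1 → 0 → 1: weight = 17, length = 2, mean = 17/2 ≈ 8.500
Minimum mean = 6.000, attained e.g. along the cycle 1 → 1 with weight 6 and length 1. So λ(A) = 6/1 = 6.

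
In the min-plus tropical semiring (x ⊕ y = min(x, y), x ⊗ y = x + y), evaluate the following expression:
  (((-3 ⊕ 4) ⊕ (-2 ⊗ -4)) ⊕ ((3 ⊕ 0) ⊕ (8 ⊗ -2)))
(((-3 ⊕ 4) ⊕ (-2 ⊗ -4)) ⊕ ((3 ⊕ 0) ⊕ (8 ⊗ -2))) = -6

Expand innermost to outermost. Recall ⊕ takes the minimum of its arguments and ⊗ takes their sum. Working out the expression (((-3 ⊕ 4) ⊕ (-2 ⊗ -4)) ⊕ ((3 ⊕ 0) ⊕ (8 ⊗ -2))) gives -6.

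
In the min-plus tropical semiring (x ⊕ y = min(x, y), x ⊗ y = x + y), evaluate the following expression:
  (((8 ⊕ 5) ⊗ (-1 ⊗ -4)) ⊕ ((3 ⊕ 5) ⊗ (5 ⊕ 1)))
(((8 ⊕ 5) ⊗ (-1 ⊗ -4)) ⊕ ((3 ⊕ 5) ⊗ (5 ⊕ 1))) = 0

Expand innermost to outermost. Recall ⊕ takes the minimum of its arguments and ⊗ takes their sum. Working out the expression (((8 ⊕ 5) ⊗ (-1 ⊗ -4)) ⊕ ((3 ⊕ 5) ⊗ (5 ⊕ 1))) gives 0.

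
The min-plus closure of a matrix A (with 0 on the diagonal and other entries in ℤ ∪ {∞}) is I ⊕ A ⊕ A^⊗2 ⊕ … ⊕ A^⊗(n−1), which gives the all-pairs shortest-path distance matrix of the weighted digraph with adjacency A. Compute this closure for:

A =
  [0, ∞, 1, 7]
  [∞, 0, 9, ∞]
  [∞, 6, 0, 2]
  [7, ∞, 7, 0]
Closure =
  [0, 7, 1, 3]
  [18, 0, 9, 11]
  [9, 6, 0, 2]
  [7, 13, 7, 0]

This is the Floyd-Warshall all-pairs shortest-path computation. For each intermediate vertex k = 0, 1, …, 3, update dist[i][j] ← min(dist[i][j], dist[i][k] + dist[k][j]). The final matrix gives, for each (i, j), the minimum total weight of any directed path from i to j (possibly empty when i = j).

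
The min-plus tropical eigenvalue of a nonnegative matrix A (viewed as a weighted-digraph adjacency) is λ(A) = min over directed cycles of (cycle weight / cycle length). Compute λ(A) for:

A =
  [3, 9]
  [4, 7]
λ(A) = 3

Enumerate directed cycles and compute their means (weight / length). Sample:
  cycle 0 → 0: weight = 3, length = 1, mean = 3/1 ≈ 3.000
  cycle 1 → 1: weight = 7, length = 1, mean = 7/1 ≈ 7.000
  cycle 0 → 1 → 0: weight = 13, length = 2, mean = 13/2 ≈ 6.500
  cycle 1 → 0 → 1: weight = 13, length = 2, mean = 13/2 ≈ 6.500
Minimum mean = 3.000, attained e.g. along the cycle 0 → 0 with weight 3 and length 1. So λ(A) = 3/1 = 3.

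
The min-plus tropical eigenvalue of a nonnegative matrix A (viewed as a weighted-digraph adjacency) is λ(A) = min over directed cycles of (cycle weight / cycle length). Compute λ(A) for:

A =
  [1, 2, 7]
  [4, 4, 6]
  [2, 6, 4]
λ(A) = 1

Enumerate directed cycles and compute their means (weight / length). Sample:
  cycle 0 → 0: weight = 1, length = 1, mean = 1/1 ≈ 1.000
  cycle 1 → 1: weight = 4, length = 1, mean = 4/1 ≈ 4.000
  cycle 2 → 2: weight = 4, length = 1, mean = 4/1 ≈ 4.000
  cycle 0 → 1 → 0: weight = 6, length = 2, mean = 6/2 ≈ 3.000
  cycle 0 → 2 → 0: weight = 9, length = 2, mean = 9/2 ≈ 4.500
  cycle 1 → 0 → 1: weight = 6, length = 2, mean = 6/2 ≈ 3.000
Minimum mean = 1.000, attained e.g. along the cycle 0 → 0 with weight 1 and length 1. So λ(A) = 1/1 = 1.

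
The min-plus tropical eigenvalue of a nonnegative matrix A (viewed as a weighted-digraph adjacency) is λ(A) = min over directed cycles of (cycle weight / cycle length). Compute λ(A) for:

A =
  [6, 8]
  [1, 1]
λ(A) = 1

Enumerate directed cycles and compute their means (weight / length). Sample:
  cycle 0 → 0: weight = 6, length = 1, mean = 6/1 ≈ 6.000
  cycle 1 → 1: weight = 1, length = 1, mean = 1/1 ≈ 1.000
  cycle 0 → 1 → 0: weight = 9, length = 2, mean = 9/2 ≈ 4.500
  cycle 1 → 0 → 1: weight = 9, length = 2, mean = 9/2 ≈ 4.500
Minimum mean = 1.000, attained e.g. along the cycle 1 → 1 with weight 1 and length 1. So λ(A) = 1/1 = 1.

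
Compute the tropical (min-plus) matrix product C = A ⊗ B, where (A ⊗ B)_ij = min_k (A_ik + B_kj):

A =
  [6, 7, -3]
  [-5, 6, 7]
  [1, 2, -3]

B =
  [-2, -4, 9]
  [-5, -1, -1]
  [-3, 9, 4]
A ⊗ B =
  [-6, 2, 1]
  [-7, -9, 4]
  [-6, -3, 1]

Apply the min-plus product entry-by-entry:
  C[0][0] = min over k of (A[0][0] + B[0][0] = 6 + -2 = 4, A[0][1] + B[1][0] = 7 + -5 = 2, A[0][2] + B[2][0] = -3 + -3 = -6) = -6 (attained at k = 2)
  C[0][1] = min over k of (A[0][0] + B[0][1] = 6 + -4 = 2, A[0][1] + B[1][1] = 7 + -1 = 6, A[0][2] + B[2][1] = -3 + 9 = 6) = 2 (attained at k = 0)
  C[0][2] = min over k of (A[0][0] + B[0][2] = 6 + 9 = 15, A[0][1] + B[1][2] = 7 + -1 = 6, A[0][2] + B[2][2] = -3 + 4 = 1) = 1 (attained at k = 2)
  C[1][0] = min over k of (A[1][0] + B[0][0] = -5 + -2 = -7, A[1][1] + B[1][0] = 6 + -5 = 1, A[1][2] + B[2][0] = 7 + -3 = 4) = -7 (attained at k = 0)
  C[1][1] = min over k of (A[1][0] + B[0][1] = -5 + -4 = -9, A[1][1] + B[1][1] = 6 + -1 = 5, A[1][2] + B[2][1] = 7 + 9 = 16) = -9 (attained at k = 0)
  C[1][2] = min over k of (A[1][0] + B[0][2] = -5 + 9 = 4, A[1][1] + B[1][2] = 6 + -1 = 5, A[1][2] + B[2][2] = 7 + 4 = 11) = 4 (attained at k = 0)
  C[2][0] = min over k of (A[2][0] + B[0][0] = 1 + -2 = -1, A[2][1] + B[1][0] = 2 + -5 = -3, A[2][2] + B[2][0] = -3 + -3 = -6) = -6 (attained at k = 2)
  C[2][1] = min over k of (A[2][0] + B[0][1] = 1 + -4 = -3, A[2][1] + B[1][1] = 2 + -1 = 1, A[2][2] + B[2][1] = -3 + 9 = 6) = -3 (attained at k = 0)
  C[2][2] = min over k of (A[2][0] + B[0][2] = 1 + 9 = 10, A[2][1] + B[1][2] = 2 + -1 = 1, A[2][2] + B[2][2] = -3 + 4 = 1) = 1 (attained at k = 1)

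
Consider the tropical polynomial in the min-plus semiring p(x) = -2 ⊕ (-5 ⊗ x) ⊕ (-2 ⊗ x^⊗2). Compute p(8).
p(8) = -2

A tropical monomial a ⊗ x^⊗i evaluates to a + i · x. Evaluating each term at x = 8:
  Term 0 contributes -2 + 0 · 8 = -2
  Term 1 contributes -5 + 1 · 8 = 3
  Term 2 contributes -2 + 2 · 8 = 14
p(8) = ⊕ of these = min[-2, 3, 14] = -2.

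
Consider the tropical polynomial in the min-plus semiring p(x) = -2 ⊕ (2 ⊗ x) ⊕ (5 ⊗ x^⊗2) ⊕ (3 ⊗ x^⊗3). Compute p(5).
p(5) = -2

A tropical monomial a ⊗ x^⊗i evaluates to a + i · x. Evaluating each term at x = 5:
  Term 0 contributes -2 + 0 · 5 = -2
  Term 1 contributes 2 + 1 · 5 = 7
  Term 2 contributes 5 + 2 · 5 = 15
  Term 3 contributes 3 + 3 · 5 = 18
p(5) = ⊕ of these = min[-2, 7, 15, 18] = -2.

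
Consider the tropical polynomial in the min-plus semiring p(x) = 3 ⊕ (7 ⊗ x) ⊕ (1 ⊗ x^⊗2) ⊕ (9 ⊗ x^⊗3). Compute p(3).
p(3) = 3

A tropical monomial a ⊗ x^⊗i evaluates to a + i · x. Evaluating each term at x = 3:
  Term 0 contributes 3 + 0 · 3 = 3
  Term 1 contributes 7 + 1 · 3 = 10
  Term 2 contributes 1 + 2 · 3 = 7
  Term 3 contributes 9 + 3 · 3 = 18
p(3) = ⊕ of these = min[3, 10, 7, 18] = 3.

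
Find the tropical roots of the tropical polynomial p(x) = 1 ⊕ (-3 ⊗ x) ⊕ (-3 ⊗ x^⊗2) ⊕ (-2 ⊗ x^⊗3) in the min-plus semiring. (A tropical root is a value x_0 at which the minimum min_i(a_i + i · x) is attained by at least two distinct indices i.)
Roots: {-1, 0, 4}

Each tropical root is a break point of the lower envelope of the lines y = a_i + i · x (there are 4 lines, with slopes 0, 1, ..., 3). Only the lines that attain the minimum somewhere contribute to roots; other lines are dominated. Here the surviving (envelope) indices are i = 3, i = 2, i = 1, i = 0.
Intersections between consecutive envelope lines give the roots: for adjacent envelope indices i < j the intersection is x = (a_i − a_j) / (j − i). Reading off the sorted break points: {-1, 0, 4}.
Verification: at each break x_0, at least two indices attain the minimum of min_i(a_i + i · x_0).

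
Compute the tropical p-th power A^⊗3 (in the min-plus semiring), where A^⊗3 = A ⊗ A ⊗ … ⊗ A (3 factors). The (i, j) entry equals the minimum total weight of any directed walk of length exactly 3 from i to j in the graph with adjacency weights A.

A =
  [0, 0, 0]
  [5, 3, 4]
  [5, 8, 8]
A^⊗3 =
  [0, 0, 0]
  [5, 5, 5]
  [5, 5, 5]

Each entry (A^⊗3)_ij equals the minimum over all length-3 walks i = v_0 → v_1 → … → v_3 = j of Σ_t A[v_t][v_{t+1}]. For example, for (i, j) = (0, 2) we minimise over 9 possible intermediate vertex sequences; the minimum is 0, attained along the walk 0 → 0 → 0 → 2.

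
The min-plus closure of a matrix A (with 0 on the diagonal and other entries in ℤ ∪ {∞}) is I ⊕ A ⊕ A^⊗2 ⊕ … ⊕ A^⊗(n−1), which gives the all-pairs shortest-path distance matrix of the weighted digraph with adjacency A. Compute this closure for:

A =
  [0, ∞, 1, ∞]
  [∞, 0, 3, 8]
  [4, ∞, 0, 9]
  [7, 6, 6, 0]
Closure =
  [0, 16, 1, 10]
  [7, 0, 3, 8]
  [4, 15, 0, 9]
  [7, 6, 6, 0]

This is the Floyd-Warshall all-pairs shortest-path computation. For each intermediate vertex k = 0, 1, …, 3, update dist[i][j] ← min(dist[i][j], dist[i][k] + dist[k][j]). The final matrix gives, for each (i, j), the minimum total weight of any directed path from i to j (possibly empty when i = j).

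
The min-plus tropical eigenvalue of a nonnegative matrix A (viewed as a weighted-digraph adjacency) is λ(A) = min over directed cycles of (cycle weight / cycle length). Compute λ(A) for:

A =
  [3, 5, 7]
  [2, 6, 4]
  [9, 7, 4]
λ(A) = 3

Enumerate directed cycles and compute their means (weight / length). Sample:
  cycle 0 → 0: weight = 3, length = 1, mean = 3/1 ≈ 3.000
  cycle 1 → 1: weight = 6, length = 1, mean = 6/1 ≈ 6.000
  cycle 2 → 2: weight = 4, length = 1, mean = 4/1 ≈ 4.000
  cycle 0 → 1 → 0: weight = 7, length = 2, mean = 7/2 ≈ 3.500
  cycle 0 → 2 → 0: weight = 16, length = 2, mean = 16/2 ≈ 8.000
  cycle 1 → 0 → 1: weight = 7, length = 2, mean = 7/2 ≈ 3.500
Minimum mean = 3.000, attained e.g. along the cycle 0 → 0 with weight 3 and length 1. So λ(A) = 3/1 = 3.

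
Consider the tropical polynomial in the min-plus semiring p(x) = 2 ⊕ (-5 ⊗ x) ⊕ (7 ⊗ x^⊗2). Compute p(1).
p(1) = -4

A tropical monomial a ⊗ x^⊗i evaluates to a + i · x. Evaluating each term at x = 1:
  Term 0 contributes 2 + 0 · 1 = 2
  Term 1 contributes -5 + 1 · 1 = -4
  Term 2 contributes 7 + 2 · 1 = 9
p(1) = ⊕ of these = min[2, -4, 9] = -4.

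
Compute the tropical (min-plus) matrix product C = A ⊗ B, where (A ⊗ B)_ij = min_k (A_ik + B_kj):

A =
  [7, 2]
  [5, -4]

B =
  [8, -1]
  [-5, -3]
A ⊗ B =
  [-3, -1]
  [-9, -7]

Apply the min-plus product entry-by-entry:
  C[0][0] = min over k of (A[0][0] + B[0][0] = 7 + 8 = 15, A[0][1] + B[1][0] = 2 + -5 = -3) = -3 (attained at k = 1)
  C[0][1] = min over k of (A[0][0] + B[0][1] = 7 + -1 = 6, A[0][1] + B[1][1] = 2 + -3 = -1) = -1 (attained at k = 1)
  C[1][0] = min over k of (A[1][0] + B[0][0] = 5 + 8 = 13, A[1][1] + B[1][0] = -4 + -5 = -9) = -9 (attained at k = 1)
  C[1][1] = min over k of (A[1][0] + B[0][1] = 5 + -1 = 4, A[1][1] + B[1][1] = -4 + -3 = -7) = -7 (attained at k = 1)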